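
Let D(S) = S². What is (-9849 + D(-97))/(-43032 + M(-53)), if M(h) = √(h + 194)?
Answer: 6311360/617250961 + 440*√141/1851752883 ≈ 0.010228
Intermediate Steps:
M(h) = √(194 + h)
(-9849 + D(-97))/(-43032 + M(-53)) = (-9849 + (-97)²)/(-43032 + √(194 - 53)) = (-9849 + 9409)/(-43032 + √141) = -440/(-43032 + √141)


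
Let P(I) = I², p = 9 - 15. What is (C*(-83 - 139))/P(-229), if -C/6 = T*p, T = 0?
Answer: 0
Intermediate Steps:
p = -6
C = 0 (C = -0*(-6) = -6*0 = 0)
(C*(-83 - 139))/P(-229) = (0*(-83 - 139))/((-229)²) = (0*(-222))/52441 = 0*(1/52441) = 0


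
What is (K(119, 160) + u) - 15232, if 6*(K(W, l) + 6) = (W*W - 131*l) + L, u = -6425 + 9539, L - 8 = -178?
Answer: -26571/2 ≈ -13286.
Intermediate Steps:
L = -170 (L = 8 - 178 = -170)
u = 3114
K(W, l) = -103/3 - 131*l/6 + W²/6 (K(W, l) = -6 + ((W*W - 131*l) - 170)/6 = -6 + ((W² - 131*l) - 170)/6 = -6 + (-170 + W² - 131*l)/6 = -6 + (-85/3 - 131*l/6 + W²/6) = -103/3 - 131*l/6 + W²/6)
(K(119, 160) + u) - 15232 = ((-103/3 - 131/6*160 + (⅙)*119²) + 3114) - 15232 = ((-103/3 - 10480/3 + (⅙)*14161) + 3114) - 15232 = ((-103/3 - 10480/3 + 14161/6) + 3114) - 15232 = (-2335/2 + 3114) - 15232 = 3893/2 - 15232 = -26571/2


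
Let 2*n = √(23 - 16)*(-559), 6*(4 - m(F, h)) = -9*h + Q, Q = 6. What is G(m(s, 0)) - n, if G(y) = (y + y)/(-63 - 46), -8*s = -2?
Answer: -6/109 + 559*√7/2 ≈ 739.43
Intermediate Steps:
s = ¼ (s = -⅛*(-2) = ¼ ≈ 0.25000)
m(F, h) = 3 + 3*h/2 (m(F, h) = 4 - (-9*h + 6)/6 = 4 - (6 - 9*h)/6 = 4 + (-1 + 3*h/2) = 3 + 3*h/2)
G(y) = -2*y/109 (G(y) = (2*y)/(-109) = (2*y)*(-1/109) = -2*y/109)
n = -559*√7/2 (n = (√(23 - 16)*(-559))/2 = (√7*(-559))/2 = (-559*√7)/2 = -559*√7/2 ≈ -739.49)
G(m(s, 0)) - n = -2*(3 + (3/2)*0)/109 - (-559)*√7/2 = -2*(3 + 0)/109 + 559*√7/2 = -2/109*3 + 559*√7/2 = -6/109 + 559*√7/2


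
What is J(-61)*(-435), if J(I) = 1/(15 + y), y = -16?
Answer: 435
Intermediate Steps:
J(I) = -1 (J(I) = 1/(15 - 16) = 1/(-1) = -1)
J(-61)*(-435) = -1*(-435) = 435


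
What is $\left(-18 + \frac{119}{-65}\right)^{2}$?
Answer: $\frac{1661521}{4225} \approx 393.26$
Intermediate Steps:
$\left(-18 + \frac{119}{-65}\right)^{2} = \left(-18 + 119 \left(- \frac{1}{65}\right)\right)^{2} = \left(-18 - \frac{119}{65}\right)^{2} = \left(- \frac{1289}{65}\right)^{2} = \frac{1661521}{4225}$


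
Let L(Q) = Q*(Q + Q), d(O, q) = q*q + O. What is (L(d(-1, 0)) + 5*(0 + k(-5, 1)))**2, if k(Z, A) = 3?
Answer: 289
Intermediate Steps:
d(O, q) = O + q**2 (d(O, q) = q**2 + O = O + q**2)
L(Q) = 2*Q**2 (L(Q) = Q*(2*Q) = 2*Q**2)
(L(d(-1, 0)) + 5*(0 + k(-5, 1)))**2 = (2*(-1 + 0**2)**2 + 5*(0 + 3))**2 = (2*(-1 + 0)**2 + 5*3)**2 = (2*(-1)**2 + 15)**2 = (2*1 + 15)**2 = (2 + 15)**2 = 17**2 = 289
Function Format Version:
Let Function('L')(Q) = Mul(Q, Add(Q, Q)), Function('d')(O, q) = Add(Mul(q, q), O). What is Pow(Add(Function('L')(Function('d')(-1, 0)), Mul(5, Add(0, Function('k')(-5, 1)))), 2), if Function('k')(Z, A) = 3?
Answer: 289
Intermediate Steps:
Function('d')(O, q) = Add(O, Pow(q, 2)) (Function('d')(O, q) = Add(Pow(q, 2), O) = Add(O, Pow(q, 2)))
Function('L')(Q) = Mul(2, Pow(Q, 2)) (Function('L')(Q) = Mul(Q, Mul(2, Q)) = Mul(2, Pow(Q, 2)))
Pow(Add(Function('L')(Function('d')(-1, 0)), Mul(5, Add(0, Function('k')(-5, 1)))), 2) = Pow(Add(Mul(2, Pow(Add(-1, Pow(0, 2)), 2)), Mul(5, Add(0, 3))), 2) = Pow(Add(Mul(2, Pow(Add(-1, 0), 2)), Mul(5, 3)), 2) = Pow(Add(Mul(2, Pow(-1, 2)), 15), 2) = Pow(Add(Mul(2, 1), 15), 2) = Pow(Add(2, 15), 2) = Pow(17, 2) = 289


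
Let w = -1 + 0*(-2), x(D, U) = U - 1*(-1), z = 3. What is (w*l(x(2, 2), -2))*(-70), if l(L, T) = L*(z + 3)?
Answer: 1260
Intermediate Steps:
x(D, U) = 1 + U (x(D, U) = U + 1 = 1 + U)
l(L, T) = 6*L (l(L, T) = L*(3 + 3) = L*6 = 6*L)
w = -1 (w = -1 + 0 = -1)
(w*l(x(2, 2), -2))*(-70) = -6*(1 + 2)*(-70) = -6*3*(-70) = -1*18*(-70) = -18*(-70) = 1260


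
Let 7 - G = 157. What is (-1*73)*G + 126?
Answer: 11076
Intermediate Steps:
G = -150 (G = 7 - 1*157 = 7 - 157 = -150)
(-1*73)*G + 126 = -1*73*(-150) + 126 = -73*(-150) + 126 = 10950 + 126 = 11076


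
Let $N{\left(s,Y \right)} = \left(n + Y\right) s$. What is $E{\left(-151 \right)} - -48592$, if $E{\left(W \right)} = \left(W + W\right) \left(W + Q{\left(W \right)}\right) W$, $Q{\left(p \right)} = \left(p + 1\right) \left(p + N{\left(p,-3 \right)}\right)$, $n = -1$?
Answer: $-3105493210$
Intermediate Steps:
$N{\left(s,Y \right)} = s \left(-1 + Y\right)$ ($N{\left(s,Y \right)} = \left(-1 + Y\right) s = s \left(-1 + Y\right)$)
$Q{\left(p \right)} = - 3 p \left(1 + p\right)$ ($Q{\left(p \right)} = \left(p + 1\right) \left(p + p \left(-1 - 3\right)\right) = \left(1 + p\right) \left(p + p \left(-4\right)\right) = \left(1 + p\right) \left(p - 4 p\right) = \left(1 + p\right) \left(- 3 p\right) = - 3 p \left(1 + p\right)$)
$E{\left(W \right)} = 2 W^{2} \left(W + 3 W \left(-1 - W\right)\right)$ ($E{\left(W \right)} = \left(W + W\right) \left(W + 3 W \left(-1 - W\right)\right) W = 2 W \left(W + 3 W \left(-1 - W\right)\right) W = 2 W^{2} \left(W + 3 W \left(-1 - W\right)\right)$)
$E{\left(-151 \right)} - -48592 = \left(-151\right)^{3} \left(-4 - -906\right) - -48592 = - 3442951 \left(-4 + 906\right) + 48592 = \left(-3442951\right) 902 + 48592 = -3105541802 + 48592 = -3105493210$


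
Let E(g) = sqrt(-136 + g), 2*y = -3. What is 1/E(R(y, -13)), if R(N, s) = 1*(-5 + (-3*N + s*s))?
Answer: sqrt(130)/65 ≈ 0.17541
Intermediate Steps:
y = -3/2 (y = (1/2)*(-3) = -3/2 ≈ -1.5000)
R(N, s) = -5 + s**2 - 3*N (R(N, s) = 1*(-5 + (-3*N + s**2)) = 1*(-5 + (s**2 - 3*N)) = 1*(-5 + s**2 - 3*N) = -5 + s**2 - 3*N)
1/E(R(y, -13)) = 1/(sqrt(-136 + (-5 + (-13)**2 - 3*(-3/2)))) = 1/(sqrt(-136 + (-5 + 169 + 9/2))) = 1/(sqrt(-136 + 337/2)) = 1/(sqrt(65/2)) = 1/(sqrt(130)/2) = sqrt(130)/65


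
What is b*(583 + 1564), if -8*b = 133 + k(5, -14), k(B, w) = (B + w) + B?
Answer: -276963/8 ≈ -34620.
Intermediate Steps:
k(B, w) = w + 2*B
b = -129/8 (b = -(133 + (-14 + 2*5))/8 = -(133 + (-14 + 10))/8 = -(133 - 4)/8 = -1/8*129 = -129/8 ≈ -16.125)
b*(583 + 1564) = -129*(583 + 1564)/8 = -129/8*2147 = -276963/8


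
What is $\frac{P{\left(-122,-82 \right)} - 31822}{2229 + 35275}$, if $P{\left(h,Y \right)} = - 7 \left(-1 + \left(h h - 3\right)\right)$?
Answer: $- \frac{67991}{18752} \approx -3.6258$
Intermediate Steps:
$P{\left(h,Y \right)} = 28 - 7 h^{2}$ ($P{\left(h,Y \right)} = - 7 \left(-1 + \left(h^{2} - 3\right)\right) = - 7 \left(-1 + \left(-3 + h^{2}\right)\right) = - 7 \left(-4 + h^{2}\right) = 28 - 7 h^{2}$)
$\frac{P{\left(-122,-82 \right)} - 31822}{2229 + 35275} = \frac{\left(28 - 7 \left(-122\right)^{2}\right) - 31822}{2229 + 35275} = \frac{\left(28 - 104188\right) - 31822}{37504} = \left(\left(28 - 104188\right) - 31822\right) \frac{1}{37504} = \left(-104160 - 31822\right) \frac{1}{37504} = \left(-135982\right) \frac{1}{37504} = - \frac{67991}{18752}$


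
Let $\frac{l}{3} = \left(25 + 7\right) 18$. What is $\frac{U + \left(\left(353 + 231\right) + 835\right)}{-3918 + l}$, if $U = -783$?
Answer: $- \frac{106}{365} \approx -0.29041$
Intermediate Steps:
$l = 1728$ ($l = 3 \left(25 + 7\right) 18 = 3 \cdot 32 \cdot 18 = 3 \cdot 576 = 1728$)
$\frac{U + \left(\left(353 + 231\right) + 835\right)}{-3918 + l} = \frac{-783 + \left(\left(353 + 231\right) + 835\right)}{-3918 + 1728} = \frac{-783 + \left(584 + 835\right)}{-2190} = \left(-783 + 1419\right) \left(- \frac{1}{2190}\right) = 636 \left(- \frac{1}{2190}\right) = - \frac{106}{365}$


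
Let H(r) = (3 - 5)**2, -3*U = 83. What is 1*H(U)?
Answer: 4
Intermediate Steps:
U = -83/3 (U = -1/3*83 = -83/3 ≈ -27.667)
H(r) = 4 (H(r) = (-2)**2 = 4)
1*H(U) = 1*4 = 4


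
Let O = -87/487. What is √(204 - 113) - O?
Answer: 87/487 + √91 ≈ 9.7180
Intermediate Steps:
O = -87/487 (O = -87*1/487 = -87/487 ≈ -0.17864)
√(204 - 113) - O = √(204 - 113) - 1*(-87/487) = √91 + 87/487 = 87/487 + √91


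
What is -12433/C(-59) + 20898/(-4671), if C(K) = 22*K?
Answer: 1146257/224554 ≈ 5.1046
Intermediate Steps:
-12433/C(-59) + 20898/(-4671) = -12433/(22*(-59)) + 20898/(-4671) = -12433/(-1298) + 20898*(-1/4671) = -12433*(-1/1298) - 774/173 = 12433/1298 - 774/173 = 1146257/224554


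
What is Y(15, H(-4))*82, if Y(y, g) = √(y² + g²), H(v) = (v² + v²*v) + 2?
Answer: 82*√2341 ≈ 3967.5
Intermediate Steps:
H(v) = 2 + v² + v³ (H(v) = (v² + v³) + 2 = 2 + v² + v³)
Y(y, g) = √(g² + y²)
Y(15, H(-4))*82 = √((2 + (-4)² + (-4)³)² + 15²)*82 = √((2 + 16 - 64)² + 225)*82 = √((-46)² + 225)*82 = √(2116 + 225)*82 = √2341*82 = 82*√2341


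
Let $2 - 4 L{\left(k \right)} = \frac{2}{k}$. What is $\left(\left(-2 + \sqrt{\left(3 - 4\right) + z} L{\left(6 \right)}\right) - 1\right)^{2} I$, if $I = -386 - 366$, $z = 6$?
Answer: $- \frac{66787}{9} + 1880 \sqrt{5} \approx -3217.0$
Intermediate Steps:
$I = -752$ ($I = -386 - 366 = -752$)
$L{\left(k \right)} = \frac{1}{2} - \frac{1}{2 k}$ ($L{\left(k \right)} = \frac{1}{2} - \frac{2 \frac{1}{k}}{4} = \frac{1}{2} - \frac{1}{2 k}$)
$\left(\left(-2 + \sqrt{\left(3 - 4\right) + z} L{\left(6 \right)}\right) - 1\right)^{2} I = \left(\left(-2 + \sqrt{\left(3 - 4\right) + 6} \frac{-1 + 6}{2 \cdot 6}\right) - 1\right)^{2} \left(-752\right) = \left(\left(-2 + \sqrt{\left(3 - 4\right) + 6} \cdot \frac{1}{2} \cdot \frac{1}{6} \cdot 5\right) - 1\right)^{2} \left(-752\right) = \left(\left(-2 + \sqrt{-1 + 6} \cdot \frac{5}{12}\right) - 1\right)^{2} \left(-752\right) = \left(\left(-2 + \sqrt{5} \cdot \frac{5}{12}\right) - 1\right)^{2} \left(-752\right) = \left(\left(-2 + \frac{5 \sqrt{5}}{12}\right) - 1\right)^{2} \left(-752\right) = \left(-3 + \frac{5 \sqrt{5}}{12}\right)^{2} \left(-752\right) = - 752 \left(-3 + \frac{5 \sqrt{5}}{12}\right)^{2}$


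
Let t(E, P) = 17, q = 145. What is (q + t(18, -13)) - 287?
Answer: -125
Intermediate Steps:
(q + t(18, -13)) - 287 = (145 + 17) - 287 = 162 - 287 = -125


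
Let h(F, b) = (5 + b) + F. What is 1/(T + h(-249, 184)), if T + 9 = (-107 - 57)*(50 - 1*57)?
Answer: 1/1079 ≈ 0.00092678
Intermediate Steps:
h(F, b) = 5 + F + b
T = 1139 (T = -9 + (-107 - 57)*(50 - 1*57) = -9 - 164*(50 - 57) = -9 - 164*(-7) = -9 + 1148 = 1139)
1/(T + h(-249, 184)) = 1/(1139 + (5 - 249 + 184)) = 1/(1139 - 60) = 1/1079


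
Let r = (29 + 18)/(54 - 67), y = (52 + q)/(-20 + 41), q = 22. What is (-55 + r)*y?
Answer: -18796/91 ≈ -206.55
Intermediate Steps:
y = 74/21 (y = (52 + 22)/(-20 + 41) = 74/21 ≈ 3.5238)
r = -47/13 (r = 47/(-13) = 47*(-1/13) = -47/13 ≈ -3.6154)
(-55 + r)*y = (-55 - 47/13)*(74/21) = -762/13*74/21 = -18796/91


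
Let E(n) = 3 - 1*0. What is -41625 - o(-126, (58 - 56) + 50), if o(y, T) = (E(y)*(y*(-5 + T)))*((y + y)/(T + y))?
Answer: 698391/37 ≈ 18875.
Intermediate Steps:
E(n) = 3 (E(n) = 3 + 0 = 3)
o(y, T) = 6*y**2*(-5 + T)/(T + y) (o(y, T) = (3*(y*(-5 + T)))*((y + y)/(T + y)) = (3*y*(-5 + T))*((2*y)/(T + y)) = (3*y*(-5 + T))*(2*y/(T + y)) = 6*y**2*(-5 + T)/(T + y))
-41625 - o(-126, (58 - 56) + 50) = -41625 - 6*(-126)**2*(-5 + ((58 - 56) + 50))/(((58 - 56) + 50) - 126) = -41625 - 6*15876*(-5 + (2 + 50))/((2 + 50) - 126) = -41625 - 6*15876*(-5 + 52)/(52 - 126) = -41625 - 6*15876*47/(-74) = -41625 - 6*15876*(-1)*47/74 = -41625 - 1*(-2238516/37) = -41625 + 2238516/37 = 698391/37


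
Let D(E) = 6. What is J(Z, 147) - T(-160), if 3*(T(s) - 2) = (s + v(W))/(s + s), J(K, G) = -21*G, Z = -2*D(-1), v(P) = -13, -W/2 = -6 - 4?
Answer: -2965613/960 ≈ -3089.2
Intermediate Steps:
W = 20 (W = -2*(-6 - 4) = -2*(-10) = 20)
Z = -12 (Z = -2*6 = -12)
T(s) = 2 + (-13 + s)/(6*s) (T(s) = 2 + ((s - 13)/(s + s))/3 = 2 + ((-13 + s)/((2*s)))/3 = 2 + ((-13 + s)*(1/(2*s)))/3 = 2 + ((-13 + s)/(2*s))/3 = 2 + (-13 + s)/(6*s))
J(Z, 147) - T(-160) = -21*147 - 13*(-1 - 160)/(6*(-160)) = -3087 - 13*(-1)*(-161)/(6*160) = -3087 - 1*2093/960 = -3087 - 2093/960 = -2965613/960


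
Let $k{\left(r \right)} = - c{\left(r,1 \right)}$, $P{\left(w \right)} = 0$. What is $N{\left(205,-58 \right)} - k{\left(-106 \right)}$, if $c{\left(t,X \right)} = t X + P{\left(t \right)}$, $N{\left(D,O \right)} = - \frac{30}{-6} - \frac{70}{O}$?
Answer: $- \frac{2894}{29} \approx -99.793$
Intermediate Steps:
$N{\left(D,O \right)} = 5 - \frac{70}{O}$ ($N{\left(D,O \right)} = \left(-30\right) \left(- \frac{1}{6}\right) - \frac{70}{O} = 5 - \frac{70}{O}$)
$c{\left(t,X \right)} = X t$ ($c{\left(t,X \right)} = t X + 0 = X t + 0 = X t$)
$k{\left(r \right)} = - r$ ($k{\left(r \right)} = - 1 r = - r$)
$N{\left(205,-58 \right)} - k{\left(-106 \right)} = \left(5 - \frac{70}{-58}\right) - \left(-1\right) \left(-106\right) = \left(5 - - \frac{35}{29}\right) - 106 = \left(5 + \frac{35}{29}\right) - 106 = \frac{180}{29} - 106 = - \frac{2894}{29}$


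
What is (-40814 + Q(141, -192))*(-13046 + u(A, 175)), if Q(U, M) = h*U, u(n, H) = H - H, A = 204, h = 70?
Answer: 403695424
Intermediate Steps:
u(n, H) = 0
Q(U, M) = 70*U
(-40814 + Q(141, -192))*(-13046 + u(A, 175)) = (-40814 + 70*141)*(-13046 + 0) = (-40814 + 9870)*(-13046) = -30944*(-13046) = 403695424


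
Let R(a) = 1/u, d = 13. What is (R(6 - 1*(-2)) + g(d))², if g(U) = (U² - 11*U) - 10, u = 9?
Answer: 21025/81 ≈ 259.57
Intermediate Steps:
R(a) = ⅑ (R(a) = 1/9 = ⅑)
g(U) = -10 + U² - 11*U
(R(6 - 1*(-2)) + g(d))² = (⅑ + (-10 + 13² - 11*13))² = (⅑ + (-10 + 169 - 143))² = (⅑ + 16)² = (145/9)² = 21025/81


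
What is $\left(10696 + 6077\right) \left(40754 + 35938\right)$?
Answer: $1286354916$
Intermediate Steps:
$\left(10696 + 6077\right) \left(40754 + 35938\right) = 16773 \cdot 76692 = 1286354916$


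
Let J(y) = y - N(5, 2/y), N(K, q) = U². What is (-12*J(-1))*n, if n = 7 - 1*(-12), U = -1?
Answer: 456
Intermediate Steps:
N(K, q) = 1 (N(K, q) = (-1)² = 1)
J(y) = -1 + y (J(y) = y - 1*1 = y - 1 = -1 + y)
n = 19 (n = 7 + 12 = 19)
(-12*J(-1))*n = -12*(-1 - 1)*19 = -12*(-2)*19 = 24*19 = 456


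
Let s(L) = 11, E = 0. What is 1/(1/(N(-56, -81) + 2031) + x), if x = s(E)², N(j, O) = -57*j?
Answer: 5223/631984 ≈ 0.0082645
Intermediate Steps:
x = 121 (x = 11² = 121)
1/(1/(N(-56, -81) + 2031) + x) = 1/(1/(-57*(-56) + 2031) + 121) = 1/(1/(3192 + 2031) + 121) = 1/(1/5223 + 121) = 1/(631984/5223) = 5223/631984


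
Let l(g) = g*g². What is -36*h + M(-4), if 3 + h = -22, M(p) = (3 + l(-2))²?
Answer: 925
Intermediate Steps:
l(g) = g³
M(p) = 25 (M(p) = (3 + (-2)³)² = (3 - 8)² = (-5)² = 25)
h = -25 (h = -3 - 22 = -25)
-36*h + M(-4) = -36*(-25) + 25 = 900 + 25 = 925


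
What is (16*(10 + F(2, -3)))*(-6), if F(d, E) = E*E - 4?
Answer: -1440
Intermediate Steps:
F(d, E) = -4 + E² (F(d, E) = E² - 4 = -4 + E²)
(16*(10 + F(2, -3)))*(-6) = (16*(10 + (-4 + (-3)²)))*(-6) = (16*(10 + (-4 + 9)))*(-6) = (16*(10 + 5))*(-6) = (16*15)*(-6) = 240*(-6) = -1440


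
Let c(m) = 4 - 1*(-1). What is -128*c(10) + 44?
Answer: -596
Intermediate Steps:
c(m) = 5 (c(m) = 4 + 1 = 5)
-128*c(10) + 44 = -128*5 + 44 = -640 + 44 = -596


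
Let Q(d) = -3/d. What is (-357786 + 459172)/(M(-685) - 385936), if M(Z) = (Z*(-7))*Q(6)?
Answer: -202772/776667 ≈ -0.26108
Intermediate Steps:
M(Z) = 7*Z/2 (M(Z) = (Z*(-7))*(-3/6) = (-7*Z)*(-3*1/6) = -7*Z*(-1/2) = 7*Z/2)
(-357786 + 459172)/(M(-685) - 385936) = (-357786 + 459172)/((7/2)*(-685) - 385936) = 101386/(-4795/2 - 385936) = 101386/(-776667/2) = 101386*(-2/776667) = -202772/776667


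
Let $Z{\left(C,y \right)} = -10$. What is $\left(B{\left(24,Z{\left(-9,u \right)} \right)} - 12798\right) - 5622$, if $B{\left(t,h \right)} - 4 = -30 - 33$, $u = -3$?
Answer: $-18479$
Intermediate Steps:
$B{\left(t,h \right)} = -59$ ($B{\left(t,h \right)} = 4 - 63 = -59$)
$\left(B{\left(24,Z{\left(-9,u \right)} \right)} - 12798\right) - 5622 = \left(-59 - 12798\right) - 5622 = -12857 - 5622 = -18479$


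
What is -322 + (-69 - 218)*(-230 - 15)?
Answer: 69993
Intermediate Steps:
-322 + (-69 - 218)*(-230 - 15) = -322 - 287*(-245) = -322 + 70315 = 69993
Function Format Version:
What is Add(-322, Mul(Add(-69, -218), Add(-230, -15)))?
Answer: 69993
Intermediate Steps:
Add(-322, Mul(Add(-69, -218), Add(-230, -15))) = Add(-322, Mul(-287, -245)) = Add(-322, 70315) = 69993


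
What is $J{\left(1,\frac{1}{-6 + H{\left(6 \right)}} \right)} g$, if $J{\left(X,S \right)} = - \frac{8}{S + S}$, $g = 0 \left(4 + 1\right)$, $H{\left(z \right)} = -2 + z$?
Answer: $0$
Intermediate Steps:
$g = 0$ ($g = 0 \cdot 5 = 0$)
$J{\left(X,S \right)} = - \frac{4}{S}$ ($J{\left(X,S \right)} = - \frac{8}{2 S} = - 8 \frac{1}{2 S} = - \frac{4}{S}$)
$J{\left(1,\frac{1}{-6 + H{\left(6 \right)}} \right)} g = - \frac{4}{\frac{1}{-6 + \left(-2 + 6\right)}} 0 = - \frac{4}{\frac{1}{-6 + 4}} \cdot 0 = - \frac{4}{\frac{1}{-2}} \cdot 0 = - \frac{4}{- \frac{1}{2}} \cdot 0 = \left(-4\right) \left(-2\right) 0 = 8 \cdot 0 = 0$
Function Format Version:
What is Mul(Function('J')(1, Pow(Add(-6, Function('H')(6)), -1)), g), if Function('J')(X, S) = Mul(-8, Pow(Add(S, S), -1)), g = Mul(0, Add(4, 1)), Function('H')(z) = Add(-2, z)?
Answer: 0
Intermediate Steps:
g = 0 (g = Mul(0, 5) = 0)
Function('J')(X, S) = Mul(-4, Pow(S, -1)) (Function('J')(X, S) = Mul(-8, Pow(Mul(2, S), -1)) = Mul(-8, Mul(Rational(1, 2), Pow(S, -1))) = Mul(-4, Pow(S, -1)))
Mul(Function('J')(1, Pow(Add(-6, Function('H')(6)), -1)), g) = Mul(Mul(-4, Pow(Pow(Add(-6, Add(-2, 6)), -1), -1)), 0) = Mul(Mul(-4, Pow(Pow(Add(-6, 4), -1), -1)), 0) = Mul(Mul(-4, Pow(Pow(-2, -1), -1)), 0) = Mul(Mul(-4, Pow(Rational(-1, 2), -1)), 0) = Mul(Mul(-4, -2), 0) = Mul(8, 0) = 0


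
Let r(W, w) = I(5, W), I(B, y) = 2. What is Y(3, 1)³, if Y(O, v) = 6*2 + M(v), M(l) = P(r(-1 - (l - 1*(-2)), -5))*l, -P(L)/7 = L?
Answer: -8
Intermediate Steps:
r(W, w) = 2
P(L) = -7*L
M(l) = -14*l (M(l) = (-7*2)*l = -14*l)
Y(O, v) = 12 - 14*v (Y(O, v) = 6*2 - 14*v = 12 - 14*v)
Y(3, 1)³ = (12 - 14*1)³ = (12 - 14)³ = (-2)³ = -8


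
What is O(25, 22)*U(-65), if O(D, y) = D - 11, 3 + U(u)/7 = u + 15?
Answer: -5194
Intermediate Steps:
U(u) = 84 + 7*u (U(u) = -21 + 7*(u + 15) = -21 + 7*(15 + u) = -21 + (105 + 7*u) = 84 + 7*u)
O(D, y) = -11 + D
O(25, 22)*U(-65) = (-11 + 25)*(84 + 7*(-65)) = 14*(84 - 455) = 14*(-371) = -5194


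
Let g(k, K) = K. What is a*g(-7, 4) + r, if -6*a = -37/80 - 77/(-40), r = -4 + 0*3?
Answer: -199/40 ≈ -4.9750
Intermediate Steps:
r = -4 (r = -4 + 0 = -4)
a = -39/160 (a = -(-37/80 - 77/(-40))/6 = -(-37*1/80 - 77*(-1/40))/6 = -(-37/80 + 77/40)/6 = -1/6*117/80 = -39/160 ≈ -0.24375)
a*g(-7, 4) + r = -39/160*4 - 4 = -39/40 - 4 = -199/40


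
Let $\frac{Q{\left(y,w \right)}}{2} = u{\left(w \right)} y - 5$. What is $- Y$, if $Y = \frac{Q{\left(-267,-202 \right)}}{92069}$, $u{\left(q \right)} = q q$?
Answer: $\frac{21789346}{92069} \approx 236.66$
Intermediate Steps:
$u{\left(q \right)} = q^{2}$
$Q{\left(y,w \right)} = -10 + 2 y w^{2}$ ($Q{\left(y,w \right)} = 2 \left(w^{2} y - 5\right) = 2 \left(y w^{2} - 5\right) = 2 \left(-5 + y w^{2}\right) = -10 + 2 y w^{2}$)
$Y = - \frac{21789346}{92069}$ ($Y = \frac{-10 + 2 \left(-267\right) \left(-202\right)^{2}}{92069} = \left(-10 + 2 \left(-267\right) 40804\right) \frac{1}{92069} = \left(-10 - 21789336\right) \frac{1}{92069} = \left(-21789346\right) \frac{1}{92069} = - \frac{21789346}{92069} \approx -236.66$)
$- Y = \left(-1\right) \left(- \frac{21789346}{92069}\right) = \frac{21789346}{92069}$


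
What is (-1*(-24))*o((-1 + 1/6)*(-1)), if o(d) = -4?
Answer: -96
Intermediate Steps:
(-1*(-24))*o((-1 + 1/6)*(-1)) = -1*(-24)*(-4) = 24*(-4) = -96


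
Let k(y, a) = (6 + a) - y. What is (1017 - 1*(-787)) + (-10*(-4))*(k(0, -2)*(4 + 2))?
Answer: 2764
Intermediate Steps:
k(y, a) = 6 + a - y
(1017 - 1*(-787)) + (-10*(-4))*(k(0, -2)*(4 + 2)) = (1017 - 1*(-787)) + (-10*(-4))*((6 - 2 - 1*0)*(4 + 2)) = (1017 + 787) + 40*((6 - 2 + 0)*6) = 1804 + 40*(4*6) = 1804 + 40*24 = 1804 + 960 = 2764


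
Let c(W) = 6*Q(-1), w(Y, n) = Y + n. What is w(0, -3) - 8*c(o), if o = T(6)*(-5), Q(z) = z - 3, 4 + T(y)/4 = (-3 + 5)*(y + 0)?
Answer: 189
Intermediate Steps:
T(y) = -16 + 8*y (T(y) = -16 + 4*((-3 + 5)*(y + 0)) = -16 + 4*(2*y) = -16 + 8*y)
Q(z) = -3 + z
o = -160 (o = (-16 + 8*6)*(-5) = (-16 + 48)*(-5) = 32*(-5) = -160)
c(W) = -24 (c(W) = 6*(-3 - 1) = 6*(-4) = -24)
w(0, -3) - 8*c(o) = (0 - 3) - 8*(-24) = -3 + 192 = 189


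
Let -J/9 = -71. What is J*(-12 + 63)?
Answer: 32589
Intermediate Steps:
J = 639 (J = -9*(-71) = 639)
J*(-12 + 63) = 639*(-12 + 63) = 639*51 = 32589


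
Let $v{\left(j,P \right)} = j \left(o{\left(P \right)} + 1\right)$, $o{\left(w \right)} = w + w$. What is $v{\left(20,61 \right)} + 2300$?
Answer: $4760$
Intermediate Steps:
$o{\left(w \right)} = 2 w$
$v{\left(j,P \right)} = j \left(1 + 2 P\right)$ ($v{\left(j,P \right)} = j \left(2 P + 1\right) = j \left(1 + 2 P\right)$)
$v{\left(20,61 \right)} + 2300 = 20 \left(1 + 2 \cdot 61\right) + 2300 = 20 \left(1 + 122\right) + 2300 = 20 \cdot 123 + 2300 = 2460 + 2300 = 4760$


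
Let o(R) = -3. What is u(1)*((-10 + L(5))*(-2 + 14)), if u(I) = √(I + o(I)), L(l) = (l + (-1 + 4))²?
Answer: 648*I*√2 ≈ 916.41*I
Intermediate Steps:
L(l) = (3 + l)² (L(l) = (l + 3)² = (3 + l)²)
u(I) = √(-3 + I) (u(I) = √(I - 3) = √(-3 + I))
u(1)*((-10 + L(5))*(-2 + 14)) = √(-3 + 1)*((-10 + (3 + 5)²)*(-2 + 14)) = √(-2)*((-10 + 8²)*12) = (I*√2)*((-10 + 64)*12) = (I*√2)*(54*12) = (I*√2)*648 = 648*I*√2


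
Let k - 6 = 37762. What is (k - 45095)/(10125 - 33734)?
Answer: 7327/23609 ≈ 0.31035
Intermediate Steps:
k = 37768 (k = 6 + 37762 = 37768)
(k - 45095)/(10125 - 33734) = (37768 - 45095)/(10125 - 33734) = -7327/(-23609) = -7327*(-1/23609) = 7327/23609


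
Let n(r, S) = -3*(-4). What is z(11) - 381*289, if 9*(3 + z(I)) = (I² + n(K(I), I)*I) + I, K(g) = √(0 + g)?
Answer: -330248/3 ≈ -1.1008e+5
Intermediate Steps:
K(g) = √g
n(r, S) = 12
z(I) = -3 + I²/9 + 13*I/9 (z(I) = -3 + ((I² + 12*I) + I)/9 = -3 + (I² + 13*I)/9 = -3 + (I²/9 + 13*I/9) = -3 + I²/9 + 13*I/9)
z(11) - 381*289 = (-3 + (⅑)*11² + (13/9)*11) - 381*289 = (-3 + (⅑)*121 + 143/9) - 110109 = (-3 + 121/9 + 143/9) - 110109 = 79/3 - 110109 = -330248/3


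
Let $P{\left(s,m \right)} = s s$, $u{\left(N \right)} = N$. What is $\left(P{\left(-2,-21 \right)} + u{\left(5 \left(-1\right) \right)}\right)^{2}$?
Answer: $1$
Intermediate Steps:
$P{\left(s,m \right)} = s^{2}$
$\left(P{\left(-2,-21 \right)} + u{\left(5 \left(-1\right) \right)}\right)^{2} = \left(\left(-2\right)^{2} + 5 \left(-1\right)\right)^{2} = \left(4 - 5\right)^{2} = \left(-1\right)^{2} = 1$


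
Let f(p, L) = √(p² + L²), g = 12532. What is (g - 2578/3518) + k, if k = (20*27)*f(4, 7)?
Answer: 22042499/1759 + 540*√65 ≈ 16885.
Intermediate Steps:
f(p, L) = √(L² + p²)
k = 540*√65 (k = (20*27)*√(7² + 4²) = 540*√(49 + 16) = 540*√65 ≈ 4353.6)
(g - 2578/3518) + k = (12532 - 2578/3518) + 540*√65 = (12532 - 1*1289/1759) + 540*√65 = (12532 - 1289/1759) + 540*√65 = 22042499/1759 + 540*√65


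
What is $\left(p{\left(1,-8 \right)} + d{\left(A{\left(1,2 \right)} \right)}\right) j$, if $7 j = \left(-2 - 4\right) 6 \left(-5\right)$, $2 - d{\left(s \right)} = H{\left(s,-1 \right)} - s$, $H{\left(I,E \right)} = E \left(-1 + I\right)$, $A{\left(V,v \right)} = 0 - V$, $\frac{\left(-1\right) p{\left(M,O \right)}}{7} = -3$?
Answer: $\frac{3600}{7} \approx 514.29$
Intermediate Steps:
$p{\left(M,O \right)} = 21$ ($p{\left(M,O \right)} = \left(-7\right) \left(-3\right) = 21$)
$A{\left(V,v \right)} = - V$
$d{\left(s \right)} = 1 + 2 s$ ($d{\left(s \right)} = 2 - \left(- (-1 + s) - s\right) = 2 - \left(\left(1 - s\right) - s\right) = 2 - \left(1 - 2 s\right) = 2 + \left(-1 + 2 s\right) = 1 + 2 s$)
$j = \frac{180}{7}$ ($j = \frac{\left(-2 - 4\right) 6 \left(-5\right)}{7} = \frac{\left(-6\right) 6 \left(-5\right)}{7} = \frac{\left(-36\right) \left(-5\right)}{7} = \frac{1}{7} \cdot 180 = \frac{180}{7} \approx 25.714$)
$\left(p{\left(1,-8 \right)} + d{\left(A{\left(1,2 \right)} \right)}\right) j = \left(21 + \left(1 + 2 \left(\left(-1\right) 1\right)\right)\right) \frac{180}{7} = \left(21 + \left(1 + 2 \left(-1\right)\right)\right) \frac{180}{7} = \left(21 + \left(1 - 2\right)\right) \frac{180}{7} = \left(21 - 1\right) \frac{180}{7} = 20 \cdot \frac{180}{7} = \frac{3600}{7}$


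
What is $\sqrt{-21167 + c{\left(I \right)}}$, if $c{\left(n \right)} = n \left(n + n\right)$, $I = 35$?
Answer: $i \sqrt{18717} \approx 136.81 i$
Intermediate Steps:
$c{\left(n \right)} = 2 n^{2}$ ($c{\left(n \right)} = n 2 n = 2 n^{2}$)
$\sqrt{-21167 + c{\left(I \right)}} = \sqrt{-21167 + 2 \cdot 35^{2}} = \sqrt{-21167 + 2 \cdot 1225} = \sqrt{-21167 + 2450} = \sqrt{-18717} = i \sqrt{18717}$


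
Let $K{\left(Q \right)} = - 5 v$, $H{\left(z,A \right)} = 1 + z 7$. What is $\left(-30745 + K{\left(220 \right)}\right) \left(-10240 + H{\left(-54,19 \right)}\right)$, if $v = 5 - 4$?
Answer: $326472750$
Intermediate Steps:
$H{\left(z,A \right)} = 1 + 7 z$
$v = 1$ ($v = 5 - 4 = 1$)
$K{\left(Q \right)} = -5$ ($K{\left(Q \right)} = \left(-5\right) 1 = -5$)
$\left(-30745 + K{\left(220 \right)}\right) \left(-10240 + H{\left(-54,19 \right)}\right) = \left(-30745 - 5\right) \left(-10240 + \left(1 + 7 \left(-54\right)\right)\right) = - 30750 \left(-10240 + \left(1 - 378\right)\right) = - 30750 \left(-10240 - 377\right) = \left(-30750\right) \left(-10617\right) = 326472750$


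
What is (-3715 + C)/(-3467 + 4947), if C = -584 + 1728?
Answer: -2571/1480 ≈ -1.7372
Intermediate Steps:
C = 1144
(-3715 + C)/(-3467 + 4947) = (-3715 + 1144)/(-3467 + 4947) = -2571/1480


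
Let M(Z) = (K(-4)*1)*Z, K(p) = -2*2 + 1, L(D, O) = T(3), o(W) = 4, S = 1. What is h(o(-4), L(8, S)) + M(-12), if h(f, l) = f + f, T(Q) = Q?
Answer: 44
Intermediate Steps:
L(D, O) = 3
K(p) = -3 (K(p) = -4 + 1 = -3)
h(f, l) = 2*f
M(Z) = -3*Z (M(Z) = (-3*1)*Z = -3*Z)
h(o(-4), L(8, S)) + M(-12) = 2*4 - 3*(-12) = 8 + 36 = 44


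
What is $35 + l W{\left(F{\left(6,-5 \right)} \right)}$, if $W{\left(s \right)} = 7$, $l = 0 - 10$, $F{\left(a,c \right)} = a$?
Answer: $-35$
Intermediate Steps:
$l = -10$
$35 + l W{\left(F{\left(6,-5 \right)} \right)} = 35 - 70 = -35$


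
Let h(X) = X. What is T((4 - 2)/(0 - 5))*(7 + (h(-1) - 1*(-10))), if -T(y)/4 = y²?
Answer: -256/25 ≈ -10.240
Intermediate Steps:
T(y) = -4*y²
T((4 - 2)/(0 - 5))*(7 + (h(-1) - 1*(-10))) = (-4*(4 - 2)²/(0 - 5)²)*(7 + (-1 - 1*(-10))) = (-4*(2/(-5))²)*(7 + (-1 + 10)) = (-4*(2*(-⅕))²)*(7 + 9) = -4*(-⅖)²*16 = -4*4/25*16 = -16/25*16 = -256/25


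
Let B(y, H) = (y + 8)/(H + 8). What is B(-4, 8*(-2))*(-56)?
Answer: 28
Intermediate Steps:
B(y, H) = (8 + y)/(8 + H)
B(-4, 8*(-2))*(-56) = ((8 - 4)/(8 + 8*(-2)))*(-56) = (4/(8 - 16))*(-56) = (4/(-8))*(-56) = -⅛*4*(-56) = -½*(-56) = 28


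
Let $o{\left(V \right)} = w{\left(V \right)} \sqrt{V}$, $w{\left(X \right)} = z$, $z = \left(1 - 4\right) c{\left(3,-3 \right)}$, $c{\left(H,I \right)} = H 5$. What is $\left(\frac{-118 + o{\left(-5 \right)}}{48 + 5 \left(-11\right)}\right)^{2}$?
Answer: $\frac{3799}{49} + \frac{10620 i \sqrt{5}}{49} \approx 77.531 + 484.63 i$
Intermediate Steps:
$c{\left(H,I \right)} = 5 H$
$z = -45$ ($z = \left(1 - 4\right) 5 \cdot 3 = \left(-3\right) 15 = -45$)
$w{\left(X \right)} = -45$
$o{\left(V \right)} = - 45 \sqrt{V}$
$\left(\frac{-118 + o{\left(-5 \right)}}{48 + 5 \left(-11\right)}\right)^{2} = \left(\frac{-118 - 45 \sqrt{-5}}{48 + 5 \left(-11\right)}\right)^{2} = \left(\frac{-118 - 45 i \sqrt{5}}{48 - 55}\right)^{2} = \left(\frac{-118 - 45 i \sqrt{5}}{-7}\right)^{2} = \left(\left(-118 - 45 i \sqrt{5}\right) \left(- \frac{1}{7}\right)\right)^{2} = \left(\frac{118}{7} + \frac{45 i \sqrt{5}}{7}\right)^{2}$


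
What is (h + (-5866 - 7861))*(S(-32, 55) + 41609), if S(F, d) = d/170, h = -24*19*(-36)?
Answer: 3804174013/34 ≈ 1.1189e+8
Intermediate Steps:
h = 16416 (h = -456*(-36) = 16416)
S(F, d) = d/170 (S(F, d) = d*(1/170) = d/170)
(h + (-5866 - 7861))*(S(-32, 55) + 41609) = (16416 + (-5866 - 7861))*((1/170)*55 + 41609) = (16416 - 13727)*(11/34 + 41609) = 2689*(1414717/34) = 3804174013/34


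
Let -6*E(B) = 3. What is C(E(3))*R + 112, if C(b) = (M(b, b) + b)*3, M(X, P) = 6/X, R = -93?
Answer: 7199/2 ≈ 3599.5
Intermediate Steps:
E(B) = -½ (E(B) = -⅙*3 = -½)
C(b) = 3*b + 18/b (C(b) = (6/b + b)*3 = (b + 6/b)*3 = 3*b + 18/b)
C(E(3))*R + 112 = (3*(-½) + 18/(-½))*(-93) + 112 = (-3/2 + 18*(-2))*(-93) + 112 = (-3/2 - 36)*(-93) + 112 = -75/2*(-93) + 112 = 6975/2 + 112 = 7199/2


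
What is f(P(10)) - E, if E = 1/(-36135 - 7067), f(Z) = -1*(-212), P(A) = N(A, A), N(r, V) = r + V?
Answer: 9158825/43202 ≈ 212.00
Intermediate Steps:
N(r, V) = V + r
P(A) = 2*A (P(A) = A + A = 2*A)
f(Z) = 212
E = -1/43202 (E = 1/(-43202) = -1/43202 ≈ -2.3147e-5)
f(P(10)) - E = 212 - 1*(-1/43202) = 212 + 1/43202 = 9158825/43202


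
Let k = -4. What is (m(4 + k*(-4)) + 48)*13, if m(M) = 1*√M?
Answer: 624 + 26*√5 ≈ 682.14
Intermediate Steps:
m(M) = √M
(m(4 + k*(-4)) + 48)*13 = (√(4 - 4*(-4)) + 48)*13 = (√(4 + 16) + 48)*13 = (√20 + 48)*13 = (2*√5 + 48)*13 = (48 + 2*√5)*13 = 624 + 26*√5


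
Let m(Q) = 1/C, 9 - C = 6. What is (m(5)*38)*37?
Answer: 1406/3 ≈ 468.67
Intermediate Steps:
C = 3 (C = 9 - 1*6 = 9 - 6 = 3)
m(Q) = 1/3
(m(5)*38)*37 = ((1/3)*38)*37 = (38/3)*37 = 1406/3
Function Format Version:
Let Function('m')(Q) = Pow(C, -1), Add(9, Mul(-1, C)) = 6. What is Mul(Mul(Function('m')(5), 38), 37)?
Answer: Rational(1406, 3) ≈ 468.67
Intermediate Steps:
C = 3 (C = Add(9, Mul(-1, 6)) = Add(9, -6) = 3)
Function('m')(Q) = Rational(1, 3) (Function('m')(Q) = Pow(3, -1) = Rational(1, 3))
Mul(Mul(Function('m')(5), 38), 37) = Mul(Mul(Rational(1, 3), 38), 37) = Mul(Rational(38, 3), 37) = Rational(1406, 3)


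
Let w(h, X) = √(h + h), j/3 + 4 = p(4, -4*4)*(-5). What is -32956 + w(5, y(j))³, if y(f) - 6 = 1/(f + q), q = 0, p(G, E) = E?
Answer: -32956 + 10*√10 ≈ -32924.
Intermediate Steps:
j = 228 (j = -12 + 3*(-4*4*(-5)) = -12 + 3*(-16*(-5)) = -12 + 3*80 = -12 + 240 = 228)
y(f) = 6 + 1/f (y(f) = 6 + 1/(f + 0) = 6 + 1/f)
w(h, X) = √2*√h (w(h, X) = √(2*h) = √2*√h)
-32956 + w(5, y(j))³ = -32956 + (√2*√5)³ = -32956 + (√10)³ = -32956 + 10*√10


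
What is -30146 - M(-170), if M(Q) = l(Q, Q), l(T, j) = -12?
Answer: -30134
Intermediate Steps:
M(Q) = -12
-30146 - M(-170) = -30146 - 1*(-12) = -30146 + 12 = -30134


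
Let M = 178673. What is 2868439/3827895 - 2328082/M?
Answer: -8399140845943/683941483335 ≈ -12.281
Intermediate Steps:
2868439/3827895 - 2328082/M = 2868439/3827895 - 2328082/178673 = -8399140845943/683941483335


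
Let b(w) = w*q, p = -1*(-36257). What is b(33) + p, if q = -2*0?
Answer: 36257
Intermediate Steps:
q = 0
p = 36257
b(w) = 0 (b(w) = w*0 = 0)
b(33) + p = 0 + 36257 = 36257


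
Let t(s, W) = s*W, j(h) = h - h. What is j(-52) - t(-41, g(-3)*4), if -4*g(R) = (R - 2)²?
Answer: -1025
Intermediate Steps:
j(h) = 0
g(R) = -(-2 + R)²/4 (g(R) = -(R - 2)²/4 = -(-2 + R)²/4)
t(s, W) = W*s
j(-52) - t(-41, g(-3)*4) = 0 - -(-2 - 3)²/4*4*(-41) = 0 - -¼*(-5)²*4*(-41) = 0 - -¼*25*4*(-41) = 0 - (-25/4*4)*(-41) = 0 - (-25)*(-41) = 0 - 1*1025 = 0 - 1025 = -1025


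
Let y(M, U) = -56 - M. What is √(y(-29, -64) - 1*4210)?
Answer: I*√4237 ≈ 65.092*I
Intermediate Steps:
√(y(-29, -64) - 1*4210) = √((-56 - 1*(-29)) - 1*4210) = √((-56 + 29) - 4210) = √(-27 - 4210) = √(-4237) = I*√4237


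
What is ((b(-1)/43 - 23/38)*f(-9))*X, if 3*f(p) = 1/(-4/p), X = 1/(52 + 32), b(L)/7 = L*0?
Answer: -23/4256 ≈ -0.0054041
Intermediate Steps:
b(L) = 0 (b(L) = 7*(L*0) = 7*0 = 0)
X = 1/84 ≈ 0.011905
f(p) = -p/12 (f(p) = 1/(3*((-4/p))) = (-p/4)/3 = -p/12)
((b(-1)/43 - 23/38)*f(-9))*X = ((0/43 - 23/38)*(-1/12*(-9)))*(1/84) = ((0*(1/43) - 23*1/38)*(3/4))*(1/84) = ((0 - 23/38)*(3/4))*(1/84) = -23/38*3/4*(1/84) = -69/152*1/84 = -23/4256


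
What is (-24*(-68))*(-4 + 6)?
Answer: 3264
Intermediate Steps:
(-24*(-68))*(-4 + 6) = 1632*2 = 3264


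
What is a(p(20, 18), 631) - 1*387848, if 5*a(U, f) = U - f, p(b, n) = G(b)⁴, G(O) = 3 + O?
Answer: -332006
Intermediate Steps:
p(b, n) = (3 + b)⁴
a(U, f) = -f/5 + U/5 (a(U, f) = (U - f)/5 = -f/5 + U/5)
a(p(20, 18), 631) - 1*387848 = (-⅕*631 + (3 + 20)⁴/5) - 1*387848 = (-631/5 + (⅕)*23⁴) - 387848 = (-631/5 + (⅕)*279841) - 387848 = (-631/5 + 279841/5) - 387848 = 55842 - 387848 = -332006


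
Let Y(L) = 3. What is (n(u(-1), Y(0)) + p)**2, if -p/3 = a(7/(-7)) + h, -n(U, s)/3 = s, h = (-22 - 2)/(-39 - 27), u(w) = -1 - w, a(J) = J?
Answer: 6084/121 ≈ 50.281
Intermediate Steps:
h = 4/11 (h = -24/(-66) = -24*(-1/66) = 4/11 ≈ 0.36364)
n(U, s) = -3*s
p = 21/11 (p = -3*(7/(-7) + 4/11) = -3*(7*(-1/7) + 4/11) = -3*(-1 + 4/11) = -3*(-7/11) = 21/11 ≈ 1.9091)
(n(u(-1), Y(0)) + p)**2 = (-3*3 + 21/11)**2 = (-9 + 21/11)**2 = (-78/11)**2 = 6084/121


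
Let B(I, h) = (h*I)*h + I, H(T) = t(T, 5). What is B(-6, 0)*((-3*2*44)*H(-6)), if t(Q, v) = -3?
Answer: -4752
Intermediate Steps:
H(T) = -3
B(I, h) = I + I*h**2 (B(I, h) = (I*h)*h + I = I*h**2 + I = I + I*h**2)
B(-6, 0)*((-3*2*44)*H(-6)) = (-6*(1 + 0**2))*((-3*2*44)*(-3)) = (-6*(1 + 0))*(-6*44*(-3)) = (-6*1)*(-264*(-3)) = -6*792 = -4752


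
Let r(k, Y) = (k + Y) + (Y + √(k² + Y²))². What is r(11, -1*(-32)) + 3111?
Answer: 5323 + 64*√1145 ≈ 7488.6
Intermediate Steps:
r(k, Y) = Y + k + (Y + √(Y² + k²))² (r(k, Y) = (Y + k) + (Y + √(Y² + k²))² = Y + k + (Y + √(Y² + k²))²)
r(11, -1*(-32)) + 3111 = (-1*(-32) + 11 + (-1*(-32) + √((-1*(-32))² + 11²))²) + 3111 = (32 + 11 + (32 + √(32² + 121))²) + 3111 = (32 + 11 + (32 + √(1024 + 121))²) + 3111 = (32 + 11 + (32 + √1145)²) + 3111 = (43 + (32 + √1145)²) + 3111 = 3154 + (32 + √1145)²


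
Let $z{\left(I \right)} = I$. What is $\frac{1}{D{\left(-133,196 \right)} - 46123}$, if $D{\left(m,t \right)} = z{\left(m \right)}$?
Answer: $- \frac{1}{46256} \approx -2.1619 \cdot 10^{-5}$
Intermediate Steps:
$D{\left(m,t \right)} = m$
$\frac{1}{D{\left(-133,196 \right)} - 46123} = \frac{1}{-133 - 46123} = \frac{1}{-46256} = - \frac{1}{46256}$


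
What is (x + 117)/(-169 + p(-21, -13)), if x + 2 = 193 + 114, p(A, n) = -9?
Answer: -211/89 ≈ -2.3708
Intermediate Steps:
x = 305 (x = -2 + (193 + 114) = -2 + 307 = 305)
(x + 117)/(-169 + p(-21, -13)) = (305 + 117)/(-169 - 9) = 422/(-178) = 422*(-1/178) = -211/89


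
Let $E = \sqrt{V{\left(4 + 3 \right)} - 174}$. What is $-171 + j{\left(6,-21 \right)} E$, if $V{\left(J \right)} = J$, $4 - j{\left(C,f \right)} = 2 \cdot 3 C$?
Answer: $-171 - 32 i \sqrt{167} \approx -171.0 - 413.53 i$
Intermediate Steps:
$j{\left(C,f \right)} = 4 - 6 C$ ($j{\left(C,f \right)} = 4 - 2 \cdot 3 C = 4 - 6 C$)
$E = i \sqrt{167}$ ($E = \sqrt{\left(4 + 3\right) - 174} = \sqrt{7 - 174} = \sqrt{-167} = i \sqrt{167} \approx 12.923 i$)
$-171 + j{\left(6,-21 \right)} E = -171 + \left(4 - 36\right) i \sqrt{167} = -171 - 32 i \sqrt{167}$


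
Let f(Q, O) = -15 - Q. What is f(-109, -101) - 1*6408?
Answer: -6314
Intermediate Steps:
f(-109, -101) - 1*6408 = (-15 - 1*(-109)) - 1*6408 = (-15 + 109) - 6408 = 94 - 6408 = -6314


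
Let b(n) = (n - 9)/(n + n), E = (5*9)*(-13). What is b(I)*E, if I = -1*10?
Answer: -2223/4 ≈ -555.75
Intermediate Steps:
E = -585 (E = 45*(-13) = -585)
I = -10
b(n) = (-9 + n)/(2*n) (b(n) = (-9 + n)/((2*n)) = (-9 + n)*(1/(2*n)) = (-9 + n)/(2*n))
b(I)*E = ((½)*(-9 - 10)/(-10))*(-585) = ((½)*(-⅒)*(-19))*(-585) = (19/20)*(-585) = -2223/4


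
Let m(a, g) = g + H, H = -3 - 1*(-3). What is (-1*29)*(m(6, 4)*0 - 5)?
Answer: 145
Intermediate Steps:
H = 0 (H = -3 + 3 = 0)
m(a, g) = g (m(a, g) = g + 0 = g)
(-1*29)*(m(6, 4)*0 - 5) = (-1*29)*(4*0 - 5) = -29*(0 - 5) = -29*(-5) = 145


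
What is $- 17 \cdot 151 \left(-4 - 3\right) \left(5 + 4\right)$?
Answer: $161721$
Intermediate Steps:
$- 17 \cdot 151 \left(-4 - 3\right) \left(5 + 4\right) = - 17 \cdot 151 \left(\left(-7\right) 9\right) = - 17 \cdot 151 \left(-63\right) = \left(-17\right) \left(-9513\right) = 161721$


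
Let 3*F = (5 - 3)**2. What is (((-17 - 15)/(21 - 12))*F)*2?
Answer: -256/27 ≈ -9.4815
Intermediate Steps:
F = 4/3 (F = (5 - 3)**2/3 = (1/3)*2**2 = (1/3)*4 = 4/3 ≈ 1.3333)
(((-17 - 15)/(21 - 12))*F)*2 = (((-17 - 15)/(21 - 12))*(4/3))*2 = (-32/9*(4/3))*2 = (-32*1/9*(4/3))*2 = -32/9*4/3*2 = -128/27*2 = -256/27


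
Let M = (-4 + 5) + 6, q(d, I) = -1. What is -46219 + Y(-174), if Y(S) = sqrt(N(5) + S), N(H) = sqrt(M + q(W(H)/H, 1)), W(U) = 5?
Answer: -46219 + I*sqrt(174 - sqrt(6)) ≈ -46219.0 + 13.098*I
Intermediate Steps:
M = 7 (M = 1 + 6 = 7)
N(H) = sqrt(6) (N(H) = sqrt(7 - 1) = sqrt(6))
Y(S) = sqrt(S + sqrt(6)) (Y(S) = sqrt(sqrt(6) + S) = sqrt(S + sqrt(6)))
-46219 + Y(-174) = -46219 + sqrt(-174 + sqrt(6))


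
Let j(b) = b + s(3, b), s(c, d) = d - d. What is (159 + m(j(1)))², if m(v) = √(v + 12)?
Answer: (159 + √13)² ≈ 26441.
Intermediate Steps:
s(c, d) = 0
j(b) = b (j(b) = b + 0 = b)
m(v) = √(12 + v)
(159 + m(j(1)))² = (159 + √(12 + 1))² = (159 + √13)²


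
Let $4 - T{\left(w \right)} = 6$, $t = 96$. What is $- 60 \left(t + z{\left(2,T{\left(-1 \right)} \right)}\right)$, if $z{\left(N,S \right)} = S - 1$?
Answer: $-5580$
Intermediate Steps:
$T{\left(w \right)} = -2$ ($T{\left(w \right)} = 4 - 6 = -2$)
$z{\left(N,S \right)} = -1 + S$ ($z{\left(N,S \right)} = S - 1 = -1 + S$)
$- 60 \left(t + z{\left(2,T{\left(-1 \right)} \right)}\right) = - 60 \left(96 - 3\right) = \left(-60\right) 93 = -5580$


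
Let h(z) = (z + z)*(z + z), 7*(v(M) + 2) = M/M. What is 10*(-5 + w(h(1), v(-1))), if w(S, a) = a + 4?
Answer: -200/7 ≈ -28.571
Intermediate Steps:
v(M) = -13/7 (v(M) = -2 + (M/M)/7 = -2 + (⅐)*1 = -2 + ⅐ = -13/7)
h(z) = 4*z² (h(z) = (2*z)*(2*z) = 4*z²)
w(S, a) = 4 + a
10*(-5 + w(h(1), v(-1))) = 10*(-5 + (4 - 13/7)) = 10*(-5 + 15/7) = 10*(-20/7) = -200/7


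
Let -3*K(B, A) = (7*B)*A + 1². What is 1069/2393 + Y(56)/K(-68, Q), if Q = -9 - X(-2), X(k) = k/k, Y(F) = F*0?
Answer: 1069/2393 ≈ 0.44672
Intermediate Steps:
Y(F) = 0
X(k) = 1
Q = -10 (Q = -9 - 1*1 = -9 - 1 = -10)
K(B, A) = -⅓ - 7*A*B/3 (K(B, A) = -((7*B)*A + 1²)/3 = -(7*A*B + 1)/3 = -(1 + 7*A*B)/3 = -⅓ - 7*A*B/3)
1069/2393 + Y(56)/K(-68, Q) = 1069/2393 + 0/(-⅓ - 7/3*(-10)*(-68)) = 1069*(1/2393) + 0/(-⅓ - 4760/3) = 1069/2393 + 0/(-1587) = 1069/2393 + 0*(-1/1587) = 1069/2393 + 0 = 1069/2393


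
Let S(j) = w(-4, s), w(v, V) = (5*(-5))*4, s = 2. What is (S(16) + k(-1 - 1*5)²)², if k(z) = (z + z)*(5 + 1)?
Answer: 25847056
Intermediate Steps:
w(v, V) = -100 (w(v, V) = -25*4 = -100)
S(j) = -100
k(z) = 12*z (k(z) = (2*z)*6 = 12*z)
(S(16) + k(-1 - 1*5)²)² = (-100 + (12*(-1 - 1*5))²)² = (-100 + (12*(-1 - 5))²)² = (-100 + (12*(-6))²)² = (-100 + (-72)²)² = (-100 + 5184)² = 5084² = 25847056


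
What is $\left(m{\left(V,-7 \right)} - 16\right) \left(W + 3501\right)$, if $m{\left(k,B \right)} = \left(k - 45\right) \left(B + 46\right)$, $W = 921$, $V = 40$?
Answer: $-933042$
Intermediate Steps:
$m{\left(k,B \right)} = \left(-45 + k\right) \left(46 + B\right)$
$\left(m{\left(V,-7 \right)} - 16\right) \left(W + 3501\right) = \left(\left(-2070 - -315 + 46 \cdot 40 - 280\right) - 16\right) \left(921 + 3501\right) = \left(\left(-2070 + 315 + 1840 - 280\right) - 16\right) 4422 = \left(-195 - 16\right) 4422 = \left(-211\right) 4422 = -933042$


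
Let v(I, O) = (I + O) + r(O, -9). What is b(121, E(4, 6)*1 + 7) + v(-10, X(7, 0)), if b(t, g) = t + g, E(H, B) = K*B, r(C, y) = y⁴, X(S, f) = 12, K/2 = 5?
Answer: 6751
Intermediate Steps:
K = 10 (K = 2*5 = 10)
E(H, B) = 10*B
b(t, g) = g + t
v(I, O) = 6561 + I + O (v(I, O) = (I + O) + (-9)⁴ = (I + O) + 6561 = 6561 + I + O)
b(121, E(4, 6)*1 + 7) + v(-10, X(7, 0)) = (((10*6)*1 + 7) + 121) + (6561 - 10 + 12) = ((60*1 + 7) + 121) + 6563 = ((60 + 7) + 121) + 6563 = (67 + 121) + 6563 = 188 + 6563 = 6751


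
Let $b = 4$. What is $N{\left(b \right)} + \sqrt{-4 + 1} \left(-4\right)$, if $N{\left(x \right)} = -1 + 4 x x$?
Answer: $63 - 4 i \sqrt{3} \approx 63.0 - 6.9282 i$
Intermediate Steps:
$N{\left(x \right)} = -1 + 4 x^{2}$
$N{\left(b \right)} + \sqrt{-4 + 1} \left(-4\right) = \left(-1 + 4 \cdot 4^{2}\right) + \sqrt{-4 + 1} \left(-4\right) = \left(-1 + 4 \cdot 16\right) + \sqrt{-3} \left(-4\right) = \left(-1 + 64\right) + i \sqrt{3} \left(-4\right) = 63 - 4 i \sqrt{3}$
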